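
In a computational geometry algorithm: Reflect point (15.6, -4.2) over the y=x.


Reflection over y=x: (x,y) -> (y,x)
(15.6, -4.2) -> (-4.2, 15.6)

(-4.2, 15.6)


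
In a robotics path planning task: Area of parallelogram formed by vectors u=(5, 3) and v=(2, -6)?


|u x v| = |5*(-6) - 3*2|
= |(-30) - 6| = 36

36


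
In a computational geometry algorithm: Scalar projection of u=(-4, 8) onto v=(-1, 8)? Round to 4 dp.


u.v = 68, |v| = sqrt(65) = 8.0623
Scalar projection = u.v / |v| = 68 / sqrt(65) = 8.4344

8.4344


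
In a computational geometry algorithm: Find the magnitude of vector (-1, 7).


|u| = sqrt((-1)^2 + 7^2) = sqrt(50) = 7.0711

7.0711


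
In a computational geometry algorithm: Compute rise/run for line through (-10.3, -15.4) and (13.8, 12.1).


slope = (y2-y1)/(x2-x1) = (12.1-(-15.4))/(13.8-(-10.3)) = 27.5/24.1 = 1.1411

1.1411


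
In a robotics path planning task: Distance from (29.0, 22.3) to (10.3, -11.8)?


dx=-18.7, dy=-34.1
d^2 = (-18.7)^2 + (-34.1)^2 = 1512.5
d = sqrt(1512.5) = 38.8909

38.8909


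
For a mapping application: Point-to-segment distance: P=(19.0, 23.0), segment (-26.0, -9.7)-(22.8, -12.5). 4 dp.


Project P onto AB: t = 0.8808 (clamped to [0,1])
Closest point on segment: (16.9823, -12.1662)
Distance: 35.224

35.224


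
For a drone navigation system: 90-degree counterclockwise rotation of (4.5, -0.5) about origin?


90° CCW: (x,y) -> (-y, x)
(4.5,-0.5) -> (0.5, 4.5)

(0.5, 4.5)


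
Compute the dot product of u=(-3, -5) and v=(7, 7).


u . v = u_x*v_x + u_y*v_y = (-3)*7 + (-5)*7
= (-21) + (-35) = -56

-56


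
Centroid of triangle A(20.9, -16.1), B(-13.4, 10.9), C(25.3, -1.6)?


Centroid = ((x_A+x_B+x_C)/3, (y_A+y_B+y_C)/3)
= ((20.9+(-13.4)+25.3)/3, ((-16.1)+10.9+(-1.6))/3)
= (10.9333, -2.2667)

(10.9333, -2.2667)


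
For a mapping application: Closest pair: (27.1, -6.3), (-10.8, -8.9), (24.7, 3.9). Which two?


d(P0,P1) = 37.9891, d(P0,P2) = 10.4785, d(P1,P2) = 37.7371
Closest: P0 and P2

Closest pair: (27.1, -6.3) and (24.7, 3.9), distance = 10.4785


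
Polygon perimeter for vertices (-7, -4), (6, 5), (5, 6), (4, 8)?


Sides: (-7, -4)->(6, 5): sqrt(250) = 15.811388, (6, 5)->(5, 6): sqrt(2) = 1.414214, (5, 6)->(4, 8): sqrt(5) = 2.236068, (4, 8)->(-7, -4): sqrt(265) = 16.278821
Sum = 35.740491
Perimeter = 35.7405

35.7405


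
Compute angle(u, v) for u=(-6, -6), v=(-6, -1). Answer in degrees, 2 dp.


u.v = 42, |u| = sqrt(72) = 8.4853, |v| = sqrt(37) = 6.0828
cos(theta) = u.v/(|u||v|) = 42/sqrt(2664) = 0.813733
theta = acos(0.813733) = 35.54 degrees

35.54 degrees


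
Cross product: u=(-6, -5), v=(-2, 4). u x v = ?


u x v = u_x*v_y - u_y*v_x = (-6)*4 - (-5)*(-2)
= (-24) - 10 = -34

-34


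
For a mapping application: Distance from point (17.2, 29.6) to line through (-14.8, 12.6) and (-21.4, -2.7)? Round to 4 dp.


|cross product| = 377.4
|line direction| = sqrt(277.65) = 16.6628
Distance = 377.4/sqrt(277.65) = 22.6492

22.6492


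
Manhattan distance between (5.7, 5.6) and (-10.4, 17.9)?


|5.7-(-10.4)| + |5.6-17.9| = 16.1 + 12.3 = 28.4

28.4


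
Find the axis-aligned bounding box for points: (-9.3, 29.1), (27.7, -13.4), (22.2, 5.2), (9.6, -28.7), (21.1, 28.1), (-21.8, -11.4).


x range: [-21.8, 27.7]
y range: [-28.7, 29.1]
Bounding box: (-21.8,-28.7) to (27.7,29.1)

(-21.8,-28.7) to (27.7,29.1)


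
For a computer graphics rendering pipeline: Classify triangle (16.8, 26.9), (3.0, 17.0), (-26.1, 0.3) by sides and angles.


Side lengths squared: AB^2=288.45, BC^2=1125.7, CA^2=2547.97
Sorted: [288.45, 1125.7, 2547.97]
By sides: Scalene, By angles: Obtuse

Scalene, Obtuse


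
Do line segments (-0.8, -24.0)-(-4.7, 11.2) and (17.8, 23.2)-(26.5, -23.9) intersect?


Cross products: d1=-1286.7, d2=-1164.15, d3=-838.8, d4=-961.35
d1*d2 < 0 and d3*d4 < 0? no

No, they don't intersect


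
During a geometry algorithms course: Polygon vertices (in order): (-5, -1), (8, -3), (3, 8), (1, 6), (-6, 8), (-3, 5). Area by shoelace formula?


Shoelace sum: ((-5)*(-3) - 8*(-1)) + (8*8 - 3*(-3)) + (3*6 - 1*8) + (1*8 - (-6)*6) + ((-6)*5 - (-3)*8) + ((-3)*(-1) - (-5)*5)
= 172
Area = |172|/2 = 86

86


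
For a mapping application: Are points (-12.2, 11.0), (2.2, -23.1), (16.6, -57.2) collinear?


Cross product: (2.2-(-12.2))*((-57.2)-11) - ((-23.1)-11)*(16.6-(-12.2))
= 0

Yes, collinear


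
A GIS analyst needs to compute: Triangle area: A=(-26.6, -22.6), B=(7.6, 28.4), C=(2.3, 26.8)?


Area = |x_A(y_B-y_C) + x_B(y_C-y_A) + x_C(y_A-y_B)|/2
= |(-42.56) + 375.44 + (-117.3)|/2
= 215.58/2 = 107.79

107.79


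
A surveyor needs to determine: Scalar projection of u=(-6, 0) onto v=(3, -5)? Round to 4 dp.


u.v = -18, |v| = sqrt(34) = 5.831
Scalar projection = u.v / |v| = -18 / sqrt(34) = -3.087

-3.087


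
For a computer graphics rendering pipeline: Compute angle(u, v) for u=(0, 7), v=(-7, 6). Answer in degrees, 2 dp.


u.v = 42, |u| = sqrt(49) = 7, |v| = sqrt(85) = 9.2195
cos(theta) = u.v/(|u||v|) = 42/sqrt(4165) = 0.650791
theta = acos(0.650791) = 49.4 degrees

49.4 degrees


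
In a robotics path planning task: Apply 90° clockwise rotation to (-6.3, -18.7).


90° CW: (x,y) -> (y, -x)
(-6.3,-18.7) -> (-18.7, 6.3)

(-18.7, 6.3)


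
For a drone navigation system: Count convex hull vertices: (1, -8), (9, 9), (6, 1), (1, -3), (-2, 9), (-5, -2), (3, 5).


Convex hull vertices (CCW): (-5, -2), (1, -8), (6, 1), (9, 9), (-2, 9)
Count = 5

5


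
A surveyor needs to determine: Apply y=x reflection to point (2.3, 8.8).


Reflection over y=x: (x,y) -> (y,x)
(2.3, 8.8) -> (8.8, 2.3)

(8.8, 2.3)


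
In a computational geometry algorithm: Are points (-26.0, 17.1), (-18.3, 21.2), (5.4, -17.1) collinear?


Cross product: ((-18.3)-(-26))*((-17.1)-17.1) - (21.2-17.1)*(5.4-(-26))
= -392.08

No, not collinear


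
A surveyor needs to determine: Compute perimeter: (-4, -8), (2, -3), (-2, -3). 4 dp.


Sides: (-4, -8)->(2, -3): sqrt(61) = 7.81025, (2, -3)->(-2, -3): sqrt(16) = 4, (-2, -3)->(-4, -8): sqrt(29) = 5.385165
Sum = 17.195415
Perimeter = 17.1954

17.1954


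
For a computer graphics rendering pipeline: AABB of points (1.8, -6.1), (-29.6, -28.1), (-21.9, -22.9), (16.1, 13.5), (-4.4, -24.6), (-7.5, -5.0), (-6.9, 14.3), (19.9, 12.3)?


x range: [-29.6, 19.9]
y range: [-28.1, 14.3]
Bounding box: (-29.6,-28.1) to (19.9,14.3)

(-29.6,-28.1) to (19.9,14.3)


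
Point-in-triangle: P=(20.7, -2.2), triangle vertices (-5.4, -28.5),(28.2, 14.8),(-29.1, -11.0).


Cross products: AB x AP = -246.45, BC x BP = 780.6, CA x CP = 1080.06
All same sign? no

No, outside


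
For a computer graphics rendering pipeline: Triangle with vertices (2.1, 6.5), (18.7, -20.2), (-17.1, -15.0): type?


Side lengths squared: AB^2=988.45, BC^2=1308.68, CA^2=830.89
Sorted: [830.89, 988.45, 1308.68]
By sides: Scalene, By angles: Acute

Scalene, Acute


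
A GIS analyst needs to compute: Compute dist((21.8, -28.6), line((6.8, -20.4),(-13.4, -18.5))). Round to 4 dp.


|cross product| = 137.14
|line direction| = sqrt(411.65) = 20.2892
Distance = 137.14/sqrt(411.65) = 6.7593

6.7593


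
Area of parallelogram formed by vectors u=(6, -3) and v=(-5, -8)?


|u x v| = |6*(-8) - (-3)*(-5)|
= |(-48) - 15| = 63

63


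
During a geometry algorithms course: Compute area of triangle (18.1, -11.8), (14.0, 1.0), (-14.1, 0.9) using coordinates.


Area = |x_A(y_B-y_C) + x_B(y_C-y_A) + x_C(y_A-y_B)|/2
= |1.81 + 177.8 + 180.48|/2
= 360.09/2 = 180.045

180.045


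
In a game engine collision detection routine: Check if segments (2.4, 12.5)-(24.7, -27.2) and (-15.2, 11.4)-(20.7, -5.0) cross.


Cross products: d1=328.13, d2=-731.38, d3=-723.25, d4=336.26
d1*d2 < 0 and d3*d4 < 0? yes

Yes, they intersect


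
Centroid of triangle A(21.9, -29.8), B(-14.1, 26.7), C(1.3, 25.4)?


Centroid = ((x_A+x_B+x_C)/3, (y_A+y_B+y_C)/3)
= ((21.9+(-14.1)+1.3)/3, ((-29.8)+26.7+25.4)/3)
= (3.0333, 7.4333)

(3.0333, 7.4333)


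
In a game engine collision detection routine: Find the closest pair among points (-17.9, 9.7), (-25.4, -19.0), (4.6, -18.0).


d(P0,P1) = 29.6638, d(P0,P2) = 35.6867, d(P1,P2) = 30.0167
Closest: P0 and P1

Closest pair: (-17.9, 9.7) and (-25.4, -19.0), distance = 29.6638


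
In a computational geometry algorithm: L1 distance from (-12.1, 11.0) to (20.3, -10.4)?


|(-12.1)-20.3| + |11-(-10.4)| = 32.4 + 21.4 = 53.8

53.8


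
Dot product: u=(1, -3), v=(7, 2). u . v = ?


u . v = u_x*v_x + u_y*v_y = 1*7 + (-3)*2
= 7 + (-6) = 1

1


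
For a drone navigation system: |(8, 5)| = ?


|u| = sqrt(8^2 + 5^2) = sqrt(89) = 9.434

9.434


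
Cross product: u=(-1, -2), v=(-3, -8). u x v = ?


u x v = u_x*v_y - u_y*v_x = (-1)*(-8) - (-2)*(-3)
= 8 - 6 = 2

2


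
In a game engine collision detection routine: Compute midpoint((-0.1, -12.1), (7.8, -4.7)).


M = (((-0.1)+7.8)/2, ((-12.1)+(-4.7))/2)
= (3.85, -8.4)

(3.85, -8.4)


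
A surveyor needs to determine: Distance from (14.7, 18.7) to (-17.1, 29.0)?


dx=-31.8, dy=10.3
d^2 = (-31.8)^2 + 10.3^2 = 1117.33
d = sqrt(1117.33) = 33.4265

33.4265


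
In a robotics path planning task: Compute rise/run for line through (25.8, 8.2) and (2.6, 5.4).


slope = (y2-y1)/(x2-x1) = (5.4-8.2)/(2.6-25.8) = (-2.8)/(-23.2) = 0.1207

0.1207


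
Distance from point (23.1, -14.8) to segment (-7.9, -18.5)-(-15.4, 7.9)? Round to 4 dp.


Project P onto AB: t = 0 (clamped to [0,1])
Closest point on segment: (-7.9, -18.5)
Distance: 31.22

31.22


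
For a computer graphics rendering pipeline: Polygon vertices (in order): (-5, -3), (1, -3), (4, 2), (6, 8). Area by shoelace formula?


Shoelace sum: ((-5)*(-3) - 1*(-3)) + (1*2 - 4*(-3)) + (4*8 - 6*2) + (6*(-3) - (-5)*8)
= 74
Area = |74|/2 = 37

37


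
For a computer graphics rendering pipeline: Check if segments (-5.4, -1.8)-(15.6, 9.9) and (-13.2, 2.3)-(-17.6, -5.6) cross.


Cross products: d1=79.66, d2=194.08, d3=177.36, d4=62.94
d1*d2 < 0 and d3*d4 < 0? no

No, they don't intersect


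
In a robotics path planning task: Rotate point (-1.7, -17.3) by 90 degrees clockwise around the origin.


90° CW: (x,y) -> (y, -x)
(-1.7,-17.3) -> (-17.3, 1.7)

(-17.3, 1.7)


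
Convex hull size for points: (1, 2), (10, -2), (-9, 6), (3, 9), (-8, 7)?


Convex hull vertices (CCW): (-9, 6), (10, -2), (3, 9), (-8, 7)
Count = 4

4


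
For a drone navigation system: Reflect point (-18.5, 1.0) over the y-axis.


Reflection over y-axis: (x,y) -> (-x,y)
(-18.5, 1) -> (18.5, 1)

(18.5, 1)


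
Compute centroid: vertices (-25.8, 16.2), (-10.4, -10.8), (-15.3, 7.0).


Centroid = ((x_A+x_B+x_C)/3, (y_A+y_B+y_C)/3)
= (((-25.8)+(-10.4)+(-15.3))/3, (16.2+(-10.8)+7)/3)
= (-17.1667, 4.1333)

(-17.1667, 4.1333)


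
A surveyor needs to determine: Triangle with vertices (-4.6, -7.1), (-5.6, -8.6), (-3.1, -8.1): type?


Side lengths squared: AB^2=3.25, BC^2=6.5, CA^2=3.25
Sorted: [3.25, 3.25, 6.5]
By sides: Isosceles, By angles: Right

Isosceles, Right


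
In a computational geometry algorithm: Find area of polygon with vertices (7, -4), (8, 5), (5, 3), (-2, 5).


Shoelace sum: (7*5 - 8*(-4)) + (8*3 - 5*5) + (5*5 - (-2)*3) + ((-2)*(-4) - 7*5)
= 70
Area = |70|/2 = 35

35


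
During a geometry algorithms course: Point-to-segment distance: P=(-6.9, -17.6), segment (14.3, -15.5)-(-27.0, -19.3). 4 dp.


Project P onto AB: t = 0.5136 (clamped to [0,1])
Closest point on segment: (-6.9136, -17.4519)
Distance: 0.1488

0.1488


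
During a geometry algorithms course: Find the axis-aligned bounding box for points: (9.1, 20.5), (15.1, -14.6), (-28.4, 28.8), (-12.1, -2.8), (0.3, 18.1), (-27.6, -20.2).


x range: [-28.4, 15.1]
y range: [-20.2, 28.8]
Bounding box: (-28.4,-20.2) to (15.1,28.8)

(-28.4,-20.2) to (15.1,28.8)


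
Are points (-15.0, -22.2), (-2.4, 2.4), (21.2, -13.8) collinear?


Cross product: ((-2.4)-(-15))*((-13.8)-(-22.2)) - (2.4-(-22.2))*(21.2-(-15))
= -784.68

No, not collinear


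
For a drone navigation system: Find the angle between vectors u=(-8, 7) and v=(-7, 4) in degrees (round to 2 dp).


u.v = 84, |u| = sqrt(113) = 10.6301, |v| = sqrt(65) = 8.0623
cos(theta) = u.v/(|u||v|) = 84/sqrt(7345) = 0.980129
theta = acos(0.980129) = 11.44 degrees

11.44 degrees


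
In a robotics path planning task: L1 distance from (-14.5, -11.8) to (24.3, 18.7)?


|(-14.5)-24.3| + |(-11.8)-18.7| = 38.8 + 30.5 = 69.3

69.3


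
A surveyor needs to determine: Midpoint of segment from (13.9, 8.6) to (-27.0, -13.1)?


M = ((13.9+(-27))/2, (8.6+(-13.1))/2)
= (-6.55, -2.25)

(-6.55, -2.25)


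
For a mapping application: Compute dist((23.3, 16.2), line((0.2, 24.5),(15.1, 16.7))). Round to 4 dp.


|cross product| = 56.51
|line direction| = sqrt(282.85) = 16.8181
Distance = 56.51/sqrt(282.85) = 3.3601

3.3601


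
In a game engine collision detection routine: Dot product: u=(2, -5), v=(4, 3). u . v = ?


u . v = u_x*v_x + u_y*v_y = 2*4 + (-5)*3
= 8 + (-15) = -7

-7


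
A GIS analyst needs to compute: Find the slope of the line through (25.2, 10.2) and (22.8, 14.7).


slope = (y2-y1)/(x2-x1) = (14.7-10.2)/(22.8-25.2) = 4.5/(-2.4) = -1.875

-1.875


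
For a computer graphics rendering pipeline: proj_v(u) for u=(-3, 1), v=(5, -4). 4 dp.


u.v = -19, |v| = sqrt(41) = 6.4031
Scalar projection = u.v / |v| = -19 / sqrt(41) = -2.9673

-2.9673


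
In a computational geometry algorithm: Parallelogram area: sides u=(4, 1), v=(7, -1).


|u x v| = |4*(-1) - 1*7|
= |(-4) - 7| = 11

11


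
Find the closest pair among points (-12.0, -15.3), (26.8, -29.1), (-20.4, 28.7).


d(P0,P1) = 41.1811, d(P0,P2) = 44.7946, d(P1,P2) = 74.6236
Closest: P0 and P1

Closest pair: (-12.0, -15.3) and (26.8, -29.1), distance = 41.1811


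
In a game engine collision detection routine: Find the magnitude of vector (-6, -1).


|u| = sqrt((-6)^2 + (-1)^2) = sqrt(37) = 6.0828

6.0828


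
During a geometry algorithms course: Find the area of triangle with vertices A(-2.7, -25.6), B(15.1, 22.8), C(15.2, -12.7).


Area = |x_A(y_B-y_C) + x_B(y_C-y_A) + x_C(y_A-y_B)|/2
= |(-95.85) + 194.79 + (-735.68)|/2
= 636.74/2 = 318.37

318.37


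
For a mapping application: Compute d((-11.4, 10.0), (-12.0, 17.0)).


dx=-0.6, dy=7
d^2 = (-0.6)^2 + 7^2 = 49.36
d = sqrt(49.36) = 7.0257

7.0257


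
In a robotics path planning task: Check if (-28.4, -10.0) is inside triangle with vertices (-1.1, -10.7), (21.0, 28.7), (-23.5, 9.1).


Cross products: AB x AP = 1091.09, BC x BP = 753.91, CA x CP = -524.86
All same sign? no

No, outside


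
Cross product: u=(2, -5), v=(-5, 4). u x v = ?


u x v = u_x*v_y - u_y*v_x = 2*4 - (-5)*(-5)
= 8 - 25 = -17

-17


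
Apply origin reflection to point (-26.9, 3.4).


Reflection over origin: (x,y) -> (-x,-y)
(-26.9, 3.4) -> (26.9, -3.4)

(26.9, -3.4)


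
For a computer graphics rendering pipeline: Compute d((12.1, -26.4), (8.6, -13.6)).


dx=-3.5, dy=12.8
d^2 = (-3.5)^2 + 12.8^2 = 176.09
d = sqrt(176.09) = 13.2699

13.2699


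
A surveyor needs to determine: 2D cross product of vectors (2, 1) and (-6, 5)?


u x v = u_x*v_y - u_y*v_x = 2*5 - 1*(-6)
= 10 - (-6) = 16

16


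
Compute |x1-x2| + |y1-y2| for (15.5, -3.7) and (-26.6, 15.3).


|15.5-(-26.6)| + |(-3.7)-15.3| = 42.1 + 19 = 61.1

61.1


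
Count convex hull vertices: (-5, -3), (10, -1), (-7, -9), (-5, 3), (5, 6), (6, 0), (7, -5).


Convex hull vertices (CCW): (-7, -9), (7, -5), (10, -1), (5, 6), (-5, 3)
Count = 5

5


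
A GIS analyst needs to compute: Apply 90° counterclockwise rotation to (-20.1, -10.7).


90° CCW: (x,y) -> (-y, x)
(-20.1,-10.7) -> (10.7, -20.1)

(10.7, -20.1)


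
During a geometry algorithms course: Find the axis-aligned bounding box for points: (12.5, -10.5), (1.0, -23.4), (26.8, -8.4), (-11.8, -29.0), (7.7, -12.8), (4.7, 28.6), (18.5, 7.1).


x range: [-11.8, 26.8]
y range: [-29, 28.6]
Bounding box: (-11.8,-29) to (26.8,28.6)

(-11.8,-29) to (26.8,28.6)


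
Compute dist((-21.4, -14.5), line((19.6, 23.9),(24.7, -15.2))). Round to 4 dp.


|cross product| = 1798.94
|line direction| = sqrt(1554.82) = 39.4312
Distance = 1798.94/sqrt(1554.82) = 45.6222

45.6222


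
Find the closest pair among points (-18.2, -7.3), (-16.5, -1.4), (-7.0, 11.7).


d(P0,P1) = 6.14, d(P0,P2) = 22.0554, d(P1,P2) = 16.1821
Closest: P0 and P1

Closest pair: (-18.2, -7.3) and (-16.5, -1.4), distance = 6.14


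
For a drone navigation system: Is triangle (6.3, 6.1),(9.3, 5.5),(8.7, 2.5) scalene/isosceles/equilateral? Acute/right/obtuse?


Side lengths squared: AB^2=9.36, BC^2=9.36, CA^2=18.72
Sorted: [9.36, 9.36, 18.72]
By sides: Isosceles, By angles: Right

Isosceles, Right


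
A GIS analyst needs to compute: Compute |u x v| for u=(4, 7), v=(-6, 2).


|u x v| = |4*2 - 7*(-6)|
= |8 - (-42)| = 50

50


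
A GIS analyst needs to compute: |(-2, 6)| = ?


|u| = sqrt((-2)^2 + 6^2) = sqrt(40) = 6.3246

6.3246


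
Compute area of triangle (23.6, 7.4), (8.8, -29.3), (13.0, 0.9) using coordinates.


Area = |x_A(y_B-y_C) + x_B(y_C-y_A) + x_C(y_A-y_B)|/2
= |(-712.72) + (-57.2) + 477.1|/2
= 292.82/2 = 146.41

146.41


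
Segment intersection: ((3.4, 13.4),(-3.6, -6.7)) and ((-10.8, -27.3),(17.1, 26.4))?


Cross products: d1=372.99, d2=188.1, d3=-0.52, d4=184.37
d1*d2 < 0 and d3*d4 < 0? no

No, they don't intersect


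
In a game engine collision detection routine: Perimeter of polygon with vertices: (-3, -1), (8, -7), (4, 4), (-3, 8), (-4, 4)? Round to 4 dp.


Sides: (-3, -1)->(8, -7): sqrt(157) = 12.529964, (8, -7)->(4, 4): sqrt(137) = 11.7047, (4, 4)->(-3, 8): sqrt(65) = 8.062258, (-3, 8)->(-4, 4): sqrt(17) = 4.123106, (-4, 4)->(-3, -1): sqrt(26) = 5.09902
Sum = 41.519048
Perimeter = 41.519

41.519


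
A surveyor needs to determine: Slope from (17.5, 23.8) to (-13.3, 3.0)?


slope = (y2-y1)/(x2-x1) = (3-23.8)/((-13.3)-17.5) = (-20.8)/(-30.8) = 0.6753

0.6753


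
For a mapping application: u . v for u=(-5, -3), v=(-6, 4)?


u . v = u_x*v_x + u_y*v_y = (-5)*(-6) + (-3)*4
= 30 + (-12) = 18

18


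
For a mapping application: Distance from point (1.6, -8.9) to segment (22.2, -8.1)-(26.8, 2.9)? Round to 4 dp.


Project P onto AB: t = 0 (clamped to [0,1])
Closest point on segment: (22.2, -8.1)
Distance: 20.6155

20.6155


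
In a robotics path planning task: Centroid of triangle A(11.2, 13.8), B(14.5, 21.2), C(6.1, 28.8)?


Centroid = ((x_A+x_B+x_C)/3, (y_A+y_B+y_C)/3)
= ((11.2+14.5+6.1)/3, (13.8+21.2+28.8)/3)
= (10.6, 21.2667)

(10.6, 21.2667)


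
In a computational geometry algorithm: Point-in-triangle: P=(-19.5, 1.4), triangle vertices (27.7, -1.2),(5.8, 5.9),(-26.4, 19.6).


Cross products: AB x AP = 278.18, BC x BP = 491.51, CA x CP = -841.1
All same sign? no

No, outside


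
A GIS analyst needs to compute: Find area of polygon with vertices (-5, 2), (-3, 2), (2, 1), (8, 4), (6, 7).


Shoelace sum: ((-5)*2 - (-3)*2) + ((-3)*1 - 2*2) + (2*4 - 8*1) + (8*7 - 6*4) + (6*2 - (-5)*7)
= 68
Area = |68|/2 = 34

34


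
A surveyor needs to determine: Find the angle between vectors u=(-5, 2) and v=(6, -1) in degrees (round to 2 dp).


u.v = -32, |u| = sqrt(29) = 5.3852, |v| = sqrt(37) = 6.0828
cos(theta) = u.v/(|u||v|) = -32/sqrt(1073) = -0.9769
theta = acos(-0.9769) = 167.66 degrees

167.66 degrees


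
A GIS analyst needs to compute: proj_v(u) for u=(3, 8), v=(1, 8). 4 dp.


u.v = 67, |v| = sqrt(65) = 8.0623
Scalar projection = u.v / |v| = 67 / sqrt(65) = 8.3103

8.3103


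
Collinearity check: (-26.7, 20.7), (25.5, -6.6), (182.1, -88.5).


Cross product: (25.5-(-26.7))*((-88.5)-20.7) - ((-6.6)-20.7)*(182.1-(-26.7))
= 0

Yes, collinear


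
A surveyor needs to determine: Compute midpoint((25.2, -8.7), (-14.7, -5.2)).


M = ((25.2+(-14.7))/2, ((-8.7)+(-5.2))/2)
= (5.25, -6.95)

(5.25, -6.95)


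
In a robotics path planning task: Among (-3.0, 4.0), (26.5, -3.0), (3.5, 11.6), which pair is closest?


d(P0,P1) = 30.3191, d(P0,P2) = 10.0005, d(P1,P2) = 27.2426
Closest: P0 and P2

Closest pair: (-3.0, 4.0) and (3.5, 11.6), distance = 10.0005


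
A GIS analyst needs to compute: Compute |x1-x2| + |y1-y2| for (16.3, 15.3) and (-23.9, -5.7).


|16.3-(-23.9)| + |15.3-(-5.7)| = 40.2 + 21 = 61.2

61.2


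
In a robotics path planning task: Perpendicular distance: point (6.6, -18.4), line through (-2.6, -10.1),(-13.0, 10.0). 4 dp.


|cross product| = 98.6
|line direction| = sqrt(512.17) = 22.6312
Distance = 98.6/sqrt(512.17) = 4.3568

4.3568


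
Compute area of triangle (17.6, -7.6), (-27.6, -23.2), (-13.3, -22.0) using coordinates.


Area = |x_A(y_B-y_C) + x_B(y_C-y_A) + x_C(y_A-y_B)|/2
= |(-21.12) + 397.44 + (-207.48)|/2
= 168.84/2 = 84.42

84.42


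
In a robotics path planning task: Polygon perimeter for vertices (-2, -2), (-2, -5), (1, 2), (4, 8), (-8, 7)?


Sides: (-2, -2)->(-2, -5): sqrt(9) = 3, (-2, -5)->(1, 2): sqrt(58) = 7.615773, (1, 2)->(4, 8): sqrt(45) = 6.708204, (4, 8)->(-8, 7): sqrt(145) = 12.041595, (-8, 7)->(-2, -2): sqrt(117) = 10.816654
Sum = 40.182226
Perimeter = 40.1822

40.1822


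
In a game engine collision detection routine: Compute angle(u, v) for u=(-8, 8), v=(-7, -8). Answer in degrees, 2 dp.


u.v = -8, |u| = sqrt(128) = 11.3137, |v| = sqrt(113) = 10.6301
cos(theta) = u.v/(|u||v|) = -8/sqrt(14464) = -0.066519
theta = acos(-0.066519) = 93.81 degrees

93.81 degrees


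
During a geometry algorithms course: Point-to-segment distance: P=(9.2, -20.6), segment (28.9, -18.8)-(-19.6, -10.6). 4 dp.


Project P onto AB: t = 0.3888 (clamped to [0,1])
Closest point on segment: (10.0434, -15.6119)
Distance: 5.0589

5.0589


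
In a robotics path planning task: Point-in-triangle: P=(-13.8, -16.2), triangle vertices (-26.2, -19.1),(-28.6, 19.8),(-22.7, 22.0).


Cross products: AB x AP = -489.32, BC x BP = -244.96, CA x CP = 499.49
All same sign? no

No, outside


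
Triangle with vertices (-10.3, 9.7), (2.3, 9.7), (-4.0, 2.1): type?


Side lengths squared: AB^2=158.76, BC^2=97.45, CA^2=97.45
Sorted: [97.45, 97.45, 158.76]
By sides: Isosceles, By angles: Acute

Isosceles, Acute


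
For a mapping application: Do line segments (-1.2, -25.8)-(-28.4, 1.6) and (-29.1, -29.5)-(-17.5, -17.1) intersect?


Cross products: d1=-303.04, d2=352.08, d3=865.1, d4=209.98
d1*d2 < 0 and d3*d4 < 0? no

No, they don't intersect


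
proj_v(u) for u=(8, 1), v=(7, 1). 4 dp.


u.v = 57, |v| = sqrt(50) = 7.0711
Scalar projection = u.v / |v| = 57 / sqrt(50) = 8.061

8.061


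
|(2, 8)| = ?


|u| = sqrt(2^2 + 8^2) = sqrt(68) = 8.2462

8.2462


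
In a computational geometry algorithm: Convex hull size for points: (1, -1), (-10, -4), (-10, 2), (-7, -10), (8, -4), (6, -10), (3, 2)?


Convex hull vertices (CCW): (-10, -4), (-7, -10), (6, -10), (8, -4), (3, 2), (-10, 2)
Count = 6

6


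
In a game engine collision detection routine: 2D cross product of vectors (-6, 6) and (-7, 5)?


u x v = u_x*v_y - u_y*v_x = (-6)*5 - 6*(-7)
= (-30) - (-42) = 12

12


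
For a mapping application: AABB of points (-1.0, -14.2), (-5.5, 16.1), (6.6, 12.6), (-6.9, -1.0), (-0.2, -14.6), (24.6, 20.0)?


x range: [-6.9, 24.6]
y range: [-14.6, 20]
Bounding box: (-6.9,-14.6) to (24.6,20)

(-6.9,-14.6) to (24.6,20)


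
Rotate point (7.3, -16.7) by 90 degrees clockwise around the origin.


90° CW: (x,y) -> (y, -x)
(7.3,-16.7) -> (-16.7, -7.3)

(-16.7, -7.3)


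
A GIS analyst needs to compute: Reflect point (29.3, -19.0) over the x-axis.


Reflection over x-axis: (x,y) -> (x,-y)
(29.3, -19) -> (29.3, 19)

(29.3, 19)


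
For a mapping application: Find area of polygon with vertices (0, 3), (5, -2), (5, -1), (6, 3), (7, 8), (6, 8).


Shoelace sum: (0*(-2) - 5*3) + (5*(-1) - 5*(-2)) + (5*3 - 6*(-1)) + (6*8 - 7*3) + (7*8 - 6*8) + (6*3 - 0*8)
= 64
Area = |64|/2 = 32

32


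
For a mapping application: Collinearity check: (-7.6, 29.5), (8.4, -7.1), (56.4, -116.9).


Cross product: (8.4-(-7.6))*((-116.9)-29.5) - ((-7.1)-29.5)*(56.4-(-7.6))
= 0

Yes, collinear


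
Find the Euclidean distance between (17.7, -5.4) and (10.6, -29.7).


dx=-7.1, dy=-24.3
d^2 = (-7.1)^2 + (-24.3)^2 = 640.9
d = sqrt(640.9) = 25.316

25.316


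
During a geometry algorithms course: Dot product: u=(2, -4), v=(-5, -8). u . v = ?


u . v = u_x*v_x + u_y*v_y = 2*(-5) + (-4)*(-8)
= (-10) + 32 = 22

22


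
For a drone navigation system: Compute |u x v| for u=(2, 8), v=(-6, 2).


|u x v| = |2*2 - 8*(-6)|
= |4 - (-48)| = 52

52


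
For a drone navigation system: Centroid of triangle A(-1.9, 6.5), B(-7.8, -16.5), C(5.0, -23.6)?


Centroid = ((x_A+x_B+x_C)/3, (y_A+y_B+y_C)/3)
= (((-1.9)+(-7.8)+5)/3, (6.5+(-16.5)+(-23.6))/3)
= (-1.5667, -11.2)

(-1.5667, -11.2)


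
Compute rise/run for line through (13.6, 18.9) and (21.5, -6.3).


slope = (y2-y1)/(x2-x1) = ((-6.3)-18.9)/(21.5-13.6) = (-25.2)/7.9 = -3.1899

-3.1899


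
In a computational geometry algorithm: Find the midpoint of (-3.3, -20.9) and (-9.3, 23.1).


M = (((-3.3)+(-9.3))/2, ((-20.9)+23.1)/2)
= (-6.3, 1.1)

(-6.3, 1.1)


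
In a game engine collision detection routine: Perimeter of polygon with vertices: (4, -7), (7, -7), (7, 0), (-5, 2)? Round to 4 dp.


Sides: (4, -7)->(7, -7): sqrt(9) = 3, (7, -7)->(7, 0): sqrt(49) = 7, (7, 0)->(-5, 2): sqrt(148) = 12.165525, (-5, 2)->(4, -7): sqrt(162) = 12.727922
Sum = 34.893447
Perimeter = 34.8934

34.8934


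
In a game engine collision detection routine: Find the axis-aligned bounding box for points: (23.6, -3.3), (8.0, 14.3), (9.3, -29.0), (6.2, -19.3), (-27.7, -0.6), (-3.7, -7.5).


x range: [-27.7, 23.6]
y range: [-29, 14.3]
Bounding box: (-27.7,-29) to (23.6,14.3)

(-27.7,-29) to (23.6,14.3)


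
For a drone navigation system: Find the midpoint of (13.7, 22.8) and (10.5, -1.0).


M = ((13.7+10.5)/2, (22.8+(-1))/2)
= (12.1, 10.9)

(12.1, 10.9)


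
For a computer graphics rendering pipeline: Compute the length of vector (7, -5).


|u| = sqrt(7^2 + (-5)^2) = sqrt(74) = 8.6023

8.6023


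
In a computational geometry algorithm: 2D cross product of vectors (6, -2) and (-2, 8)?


u x v = u_x*v_y - u_y*v_x = 6*8 - (-2)*(-2)
= 48 - 4 = 44

44


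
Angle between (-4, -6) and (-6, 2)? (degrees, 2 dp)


u.v = 12, |u| = sqrt(52) = 7.2111, |v| = sqrt(40) = 6.3246
cos(theta) = u.v/(|u||v|) = 12/sqrt(2080) = 0.263117
theta = acos(0.263117) = 74.74 degrees

74.74 degrees


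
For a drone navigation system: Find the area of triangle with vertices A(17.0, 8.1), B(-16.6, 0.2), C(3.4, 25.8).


Area = |x_A(y_B-y_C) + x_B(y_C-y_A) + x_C(y_A-y_B)|/2
= |(-435.2) + (-293.82) + 26.86|/2
= 702.16/2 = 351.08

351.08


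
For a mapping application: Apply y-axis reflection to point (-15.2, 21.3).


Reflection over y-axis: (x,y) -> (-x,y)
(-15.2, 21.3) -> (15.2, 21.3)

(15.2, 21.3)


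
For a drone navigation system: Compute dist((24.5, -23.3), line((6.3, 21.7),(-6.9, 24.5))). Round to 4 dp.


|cross product| = 543.04
|line direction| = sqrt(182.08) = 13.4937
Distance = 543.04/sqrt(182.08) = 40.244

40.244


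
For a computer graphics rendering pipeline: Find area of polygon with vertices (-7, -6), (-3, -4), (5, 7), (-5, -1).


Shoelace sum: ((-7)*(-4) - (-3)*(-6)) + ((-3)*7 - 5*(-4)) + (5*(-1) - (-5)*7) + ((-5)*(-6) - (-7)*(-1))
= 62
Area = |62|/2 = 31

31


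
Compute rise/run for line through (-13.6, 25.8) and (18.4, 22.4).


slope = (y2-y1)/(x2-x1) = (22.4-25.8)/(18.4-(-13.6)) = (-3.4)/32 = -0.1062

-0.1062


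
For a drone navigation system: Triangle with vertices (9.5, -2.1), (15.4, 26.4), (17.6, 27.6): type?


Side lengths squared: AB^2=847.06, BC^2=6.28, CA^2=947.7
Sorted: [6.28, 847.06, 947.7]
By sides: Scalene, By angles: Obtuse

Scalene, Obtuse


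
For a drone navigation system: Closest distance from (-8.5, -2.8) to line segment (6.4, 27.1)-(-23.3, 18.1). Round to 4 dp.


Project P onto AB: t = 0.7389 (clamped to [0,1])
Closest point on segment: (-15.5454, 20.4499)
Distance: 24.2939

24.2939


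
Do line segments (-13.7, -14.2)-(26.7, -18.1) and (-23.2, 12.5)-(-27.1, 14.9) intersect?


Cross products: d1=81.33, d2=-0.42, d3=1041.63, d4=1123.38
d1*d2 < 0 and d3*d4 < 0? no

No, they don't intersect


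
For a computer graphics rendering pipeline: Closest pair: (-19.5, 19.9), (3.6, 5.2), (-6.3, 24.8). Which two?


d(P0,P1) = 27.3807, d(P0,P2) = 14.0801, d(P1,P2) = 21.9584
Closest: P0 and P2

Closest pair: (-19.5, 19.9) and (-6.3, 24.8), distance = 14.0801


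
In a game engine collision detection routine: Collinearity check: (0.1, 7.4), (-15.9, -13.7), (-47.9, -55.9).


Cross product: ((-15.9)-0.1)*((-55.9)-7.4) - ((-13.7)-7.4)*((-47.9)-0.1)
= 0

Yes, collinear


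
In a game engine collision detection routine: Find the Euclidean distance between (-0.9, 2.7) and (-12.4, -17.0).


dx=-11.5, dy=-19.7
d^2 = (-11.5)^2 + (-19.7)^2 = 520.34
d = sqrt(520.34) = 22.811

22.811


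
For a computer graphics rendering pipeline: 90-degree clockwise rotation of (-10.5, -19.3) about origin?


90° CW: (x,y) -> (y, -x)
(-10.5,-19.3) -> (-19.3, 10.5)

(-19.3, 10.5)


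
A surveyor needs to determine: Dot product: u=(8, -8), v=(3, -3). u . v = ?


u . v = u_x*v_x + u_y*v_y = 8*3 + (-8)*(-3)
= 24 + 24 = 48

48


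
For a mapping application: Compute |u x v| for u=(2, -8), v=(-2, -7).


|u x v| = |2*(-7) - (-8)*(-2)|
= |(-14) - 16| = 30

30


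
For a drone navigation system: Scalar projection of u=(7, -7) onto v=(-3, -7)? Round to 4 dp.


u.v = 28, |v| = sqrt(58) = 7.6158
Scalar projection = u.v / |v| = 28 / sqrt(58) = 3.6766

3.6766


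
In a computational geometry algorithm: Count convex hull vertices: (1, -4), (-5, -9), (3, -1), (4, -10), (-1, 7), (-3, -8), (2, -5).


Convex hull vertices (CCW): (-5, -9), (4, -10), (3, -1), (-1, 7)
Count = 4

4


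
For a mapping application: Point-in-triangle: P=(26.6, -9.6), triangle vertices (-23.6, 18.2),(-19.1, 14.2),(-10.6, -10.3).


Cross products: AB x AP = 75.7, BC x BP = 917.35, CA x CP = -1069.3
All same sign? no

No, outside


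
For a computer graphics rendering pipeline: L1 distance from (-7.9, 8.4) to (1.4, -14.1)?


|(-7.9)-1.4| + |8.4-(-14.1)| = 9.3 + 22.5 = 31.8

31.8


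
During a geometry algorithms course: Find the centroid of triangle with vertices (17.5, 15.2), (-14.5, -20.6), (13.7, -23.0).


Centroid = ((x_A+x_B+x_C)/3, (y_A+y_B+y_C)/3)
= ((17.5+(-14.5)+13.7)/3, (15.2+(-20.6)+(-23))/3)
= (5.5667, -9.4667)

(5.5667, -9.4667)


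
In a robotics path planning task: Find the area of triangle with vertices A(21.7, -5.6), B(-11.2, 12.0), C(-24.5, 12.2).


Area = |x_A(y_B-y_C) + x_B(y_C-y_A) + x_C(y_A-y_B)|/2
= |(-4.34) + (-199.36) + 431.2|/2
= 227.5/2 = 113.75

113.75


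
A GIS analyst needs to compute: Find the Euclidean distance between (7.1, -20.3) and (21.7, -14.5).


dx=14.6, dy=5.8
d^2 = 14.6^2 + 5.8^2 = 246.8
d = sqrt(246.8) = 15.7099

15.7099


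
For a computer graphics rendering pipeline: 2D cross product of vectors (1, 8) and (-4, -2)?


u x v = u_x*v_y - u_y*v_x = 1*(-2) - 8*(-4)
= (-2) - (-32) = 30

30


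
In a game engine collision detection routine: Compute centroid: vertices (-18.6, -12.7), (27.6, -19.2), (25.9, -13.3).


Centroid = ((x_A+x_B+x_C)/3, (y_A+y_B+y_C)/3)
= (((-18.6)+27.6+25.9)/3, ((-12.7)+(-19.2)+(-13.3))/3)
= (11.6333, -15.0667)

(11.6333, -15.0667)


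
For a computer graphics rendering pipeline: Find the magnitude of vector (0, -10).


|u| = sqrt(0^2 + (-10)^2) = sqrt(100) = 10

10


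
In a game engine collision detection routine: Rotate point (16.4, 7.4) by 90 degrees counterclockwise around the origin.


90° CCW: (x,y) -> (-y, x)
(16.4,7.4) -> (-7.4, 16.4)

(-7.4, 16.4)


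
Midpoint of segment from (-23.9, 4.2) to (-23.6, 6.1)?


M = (((-23.9)+(-23.6))/2, (4.2+6.1)/2)
= (-23.75, 5.15)

(-23.75, 5.15)


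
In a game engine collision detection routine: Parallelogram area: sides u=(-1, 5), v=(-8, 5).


|u x v| = |(-1)*5 - 5*(-8)|
= |(-5) - (-40)| = 35

35


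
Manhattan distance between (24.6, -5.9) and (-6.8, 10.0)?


|24.6-(-6.8)| + |(-5.9)-10| = 31.4 + 15.9 = 47.3

47.3


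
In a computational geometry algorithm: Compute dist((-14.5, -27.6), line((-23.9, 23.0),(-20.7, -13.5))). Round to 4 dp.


|cross product| = 181.18
|line direction| = sqrt(1342.49) = 36.64
Distance = 181.18/sqrt(1342.49) = 4.9449

4.9449


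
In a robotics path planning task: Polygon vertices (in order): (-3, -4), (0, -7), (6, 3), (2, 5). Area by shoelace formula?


Shoelace sum: ((-3)*(-7) - 0*(-4)) + (0*3 - 6*(-7)) + (6*5 - 2*3) + (2*(-4) - (-3)*5)
= 94
Area = |94|/2 = 47

47


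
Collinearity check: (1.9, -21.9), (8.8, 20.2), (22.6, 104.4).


Cross product: (8.8-1.9)*(104.4-(-21.9)) - (20.2-(-21.9))*(22.6-1.9)
= 0

Yes, collinear


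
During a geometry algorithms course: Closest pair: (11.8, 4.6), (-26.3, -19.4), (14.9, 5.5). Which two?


d(P0,P1) = 45.029, d(P0,P2) = 3.228, d(P1,P2) = 48.1399
Closest: P0 and P2

Closest pair: (11.8, 4.6) and (14.9, 5.5), distance = 3.228


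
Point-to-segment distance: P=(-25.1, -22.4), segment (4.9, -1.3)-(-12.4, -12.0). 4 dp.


Project P onto AB: t = 1 (clamped to [0,1])
Closest point on segment: (-12.4, -12)
Distance: 16.4149

16.4149


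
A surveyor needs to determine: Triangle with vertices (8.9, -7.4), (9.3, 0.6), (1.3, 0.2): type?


Side lengths squared: AB^2=64.16, BC^2=64.16, CA^2=115.52
Sorted: [64.16, 64.16, 115.52]
By sides: Isosceles, By angles: Acute

Isosceles, Acute


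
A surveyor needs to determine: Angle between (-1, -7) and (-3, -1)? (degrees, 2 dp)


u.v = 10, |u| = sqrt(50) = 7.0711, |v| = sqrt(10) = 3.1623
cos(theta) = u.v/(|u||v|) = 10/sqrt(500) = 0.447214
theta = acos(0.447214) = 63.43 degrees

63.43 degrees


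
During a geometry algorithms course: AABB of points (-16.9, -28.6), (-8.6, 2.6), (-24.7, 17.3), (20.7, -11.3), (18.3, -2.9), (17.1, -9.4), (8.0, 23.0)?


x range: [-24.7, 20.7]
y range: [-28.6, 23]
Bounding box: (-24.7,-28.6) to (20.7,23)

(-24.7,-28.6) to (20.7,23)


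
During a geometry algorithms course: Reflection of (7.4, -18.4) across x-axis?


Reflection over x-axis: (x,y) -> (x,-y)
(7.4, -18.4) -> (7.4, 18.4)

(7.4, 18.4)


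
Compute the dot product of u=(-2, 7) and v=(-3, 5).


u . v = u_x*v_x + u_y*v_y = (-2)*(-3) + 7*5
= 6 + 35 = 41

41


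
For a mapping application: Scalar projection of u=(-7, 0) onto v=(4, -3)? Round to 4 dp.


u.v = -28, |v| = sqrt(25) = 5
Scalar projection = u.v / |v| = -28 / sqrt(25) = -5.6

-5.6


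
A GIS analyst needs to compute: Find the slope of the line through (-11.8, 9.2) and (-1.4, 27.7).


slope = (y2-y1)/(x2-x1) = (27.7-9.2)/((-1.4)-(-11.8)) = 18.5/10.4 = 1.7788

1.7788


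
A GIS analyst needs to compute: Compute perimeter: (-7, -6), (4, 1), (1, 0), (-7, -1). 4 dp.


Sides: (-7, -6)->(4, 1): sqrt(170) = 13.038405, (4, 1)->(1, 0): sqrt(10) = 3.162278, (1, 0)->(-7, -1): sqrt(65) = 8.062258, (-7, -1)->(-7, -6): sqrt(25) = 5
Sum = 29.262941
Perimeter = 29.2629

29.2629


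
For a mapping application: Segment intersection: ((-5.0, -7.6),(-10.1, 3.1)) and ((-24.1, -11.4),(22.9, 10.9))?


Cross products: d1=-247.33, d2=369.3, d3=223.75, d4=-392.88
d1*d2 < 0 and d3*d4 < 0? yes

Yes, they intersect


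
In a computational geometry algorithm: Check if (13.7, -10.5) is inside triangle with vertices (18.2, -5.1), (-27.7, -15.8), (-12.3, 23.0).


Cross products: AB x AP = 199.71, BC x BP = -1524.7, CA x CP = -291.15
All same sign? no

No, outside


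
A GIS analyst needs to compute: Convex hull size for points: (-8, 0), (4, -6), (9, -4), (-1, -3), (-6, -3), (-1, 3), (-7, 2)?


Convex hull vertices (CCW): (-8, 0), (-6, -3), (4, -6), (9, -4), (-1, 3), (-7, 2)
Count = 6

6


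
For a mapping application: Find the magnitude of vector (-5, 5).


|u| = sqrt((-5)^2 + 5^2) = sqrt(50) = 7.0711

7.0711


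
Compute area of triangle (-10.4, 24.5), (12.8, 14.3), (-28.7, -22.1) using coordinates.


Area = |x_A(y_B-y_C) + x_B(y_C-y_A) + x_C(y_A-y_B)|/2
= |(-378.56) + (-596.48) + (-292.74)|/2
= 1267.78/2 = 633.89

633.89


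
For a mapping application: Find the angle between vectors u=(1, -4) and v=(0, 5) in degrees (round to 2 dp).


u.v = -20, |u| = sqrt(17) = 4.1231, |v| = sqrt(25) = 5
cos(theta) = u.v/(|u||v|) = -20/sqrt(425) = -0.970143
theta = acos(-0.970143) = 165.96 degrees

165.96 degrees


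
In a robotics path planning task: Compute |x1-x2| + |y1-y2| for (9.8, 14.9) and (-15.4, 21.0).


|9.8-(-15.4)| + |14.9-21| = 25.2 + 6.1 = 31.3

31.3


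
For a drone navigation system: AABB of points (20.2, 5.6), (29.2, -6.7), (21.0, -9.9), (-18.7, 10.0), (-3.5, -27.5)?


x range: [-18.7, 29.2]
y range: [-27.5, 10]
Bounding box: (-18.7,-27.5) to (29.2,10)

(-18.7,-27.5) to (29.2,10)


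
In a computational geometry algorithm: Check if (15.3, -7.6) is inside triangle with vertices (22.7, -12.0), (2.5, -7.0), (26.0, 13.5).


Cross products: AB x AP = -51.88, BC x BP = -276.5, CA x CP = -203.22
All same sign? yes

Yes, inside


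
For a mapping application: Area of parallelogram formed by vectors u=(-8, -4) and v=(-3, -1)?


|u x v| = |(-8)*(-1) - (-4)*(-3)|
= |8 - 12| = 4

4


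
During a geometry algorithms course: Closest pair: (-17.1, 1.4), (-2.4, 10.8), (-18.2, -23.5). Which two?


d(P0,P1) = 17.4485, d(P0,P2) = 24.9243, d(P1,P2) = 37.7641
Closest: P0 and P1

Closest pair: (-17.1, 1.4) and (-2.4, 10.8), distance = 17.4485


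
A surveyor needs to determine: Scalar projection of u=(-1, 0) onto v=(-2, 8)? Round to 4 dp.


u.v = 2, |v| = sqrt(68) = 8.2462
Scalar projection = u.v / |v| = 2 / sqrt(68) = 0.2425

0.2425


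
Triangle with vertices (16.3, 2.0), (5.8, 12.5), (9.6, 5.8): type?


Side lengths squared: AB^2=220.5, BC^2=59.33, CA^2=59.33
Sorted: [59.33, 59.33, 220.5]
By sides: Isosceles, By angles: Obtuse

Isosceles, Obtuse


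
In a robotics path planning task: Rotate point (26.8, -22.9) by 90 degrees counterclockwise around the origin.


90° CCW: (x,y) -> (-y, x)
(26.8,-22.9) -> (22.9, 26.8)

(22.9, 26.8)


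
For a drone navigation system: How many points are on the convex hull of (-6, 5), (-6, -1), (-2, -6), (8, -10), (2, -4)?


Convex hull vertices (CCW): (-6, -1), (-2, -6), (8, -10), (-6, 5)
Count = 4

4


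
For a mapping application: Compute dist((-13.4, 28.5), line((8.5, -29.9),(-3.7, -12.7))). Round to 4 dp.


|cross product| = 335.8
|line direction| = sqrt(444.68) = 21.0874
Distance = 335.8/sqrt(444.68) = 15.9242

15.9242


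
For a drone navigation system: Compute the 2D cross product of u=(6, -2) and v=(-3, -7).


u x v = u_x*v_y - u_y*v_x = 6*(-7) - (-2)*(-3)
= (-42) - 6 = -48

-48


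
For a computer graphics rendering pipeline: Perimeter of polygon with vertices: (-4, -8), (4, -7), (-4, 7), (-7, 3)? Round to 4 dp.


Sides: (-4, -8)->(4, -7): sqrt(65) = 8.062258, (4, -7)->(-4, 7): sqrt(260) = 16.124515, (-4, 7)->(-7, 3): sqrt(25) = 5, (-7, 3)->(-4, -8): sqrt(130) = 11.401754
Sum = 40.588527
Perimeter = 40.5885

40.5885


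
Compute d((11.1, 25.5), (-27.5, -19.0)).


dx=-38.6, dy=-44.5
d^2 = (-38.6)^2 + (-44.5)^2 = 3470.21
d = sqrt(3470.21) = 58.9085

58.9085


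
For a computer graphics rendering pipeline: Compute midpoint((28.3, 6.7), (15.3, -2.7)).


M = ((28.3+15.3)/2, (6.7+(-2.7))/2)
= (21.8, 2)

(21.8, 2)


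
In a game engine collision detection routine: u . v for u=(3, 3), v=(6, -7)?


u . v = u_x*v_x + u_y*v_y = 3*6 + 3*(-7)
= 18 + (-21) = -3

-3
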